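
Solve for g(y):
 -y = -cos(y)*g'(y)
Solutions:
 g(y) = C1 + Integral(y/cos(y), y)


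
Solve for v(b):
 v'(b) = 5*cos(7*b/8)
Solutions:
 v(b) = C1 + 40*sin(7*b/8)/7


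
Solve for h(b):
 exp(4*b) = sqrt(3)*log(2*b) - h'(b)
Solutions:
 h(b) = C1 + sqrt(3)*b*log(b) + sqrt(3)*b*(-1 + log(2)) - exp(4*b)/4


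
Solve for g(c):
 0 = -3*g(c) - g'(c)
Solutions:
 g(c) = C1*exp(-3*c)


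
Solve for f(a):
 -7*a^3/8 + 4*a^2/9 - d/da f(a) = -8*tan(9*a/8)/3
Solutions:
 f(a) = C1 - 7*a^4/32 + 4*a^3/27 - 64*log(cos(9*a/8))/27


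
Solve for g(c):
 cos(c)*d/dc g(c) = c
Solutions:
 g(c) = C1 + Integral(c/cos(c), c)


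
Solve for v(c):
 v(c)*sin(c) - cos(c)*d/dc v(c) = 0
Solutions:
 v(c) = C1/cos(c)


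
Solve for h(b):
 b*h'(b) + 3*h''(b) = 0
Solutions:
 h(b) = C1 + C2*erf(sqrt(6)*b/6)


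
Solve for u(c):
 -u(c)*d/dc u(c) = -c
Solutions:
 u(c) = -sqrt(C1 + c^2)
 u(c) = sqrt(C1 + c^2)


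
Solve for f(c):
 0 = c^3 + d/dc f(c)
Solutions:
 f(c) = C1 - c^4/4


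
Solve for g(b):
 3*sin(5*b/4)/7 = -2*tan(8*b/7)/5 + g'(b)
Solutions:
 g(b) = C1 - 7*log(cos(8*b/7))/20 - 12*cos(5*b/4)/35


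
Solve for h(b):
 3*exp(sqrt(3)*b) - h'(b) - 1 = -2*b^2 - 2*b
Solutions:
 h(b) = C1 + 2*b^3/3 + b^2 - b + sqrt(3)*exp(sqrt(3)*b)


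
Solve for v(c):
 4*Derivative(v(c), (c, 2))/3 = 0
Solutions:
 v(c) = C1 + C2*c


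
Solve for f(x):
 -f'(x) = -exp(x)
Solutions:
 f(x) = C1 + exp(x)


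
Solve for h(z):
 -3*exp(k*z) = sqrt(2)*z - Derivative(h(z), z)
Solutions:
 h(z) = C1 + sqrt(2)*z^2/2 + 3*exp(k*z)/k


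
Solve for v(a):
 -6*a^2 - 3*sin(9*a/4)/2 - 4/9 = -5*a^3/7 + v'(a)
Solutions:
 v(a) = C1 + 5*a^4/28 - 2*a^3 - 4*a/9 + 2*cos(9*a/4)/3


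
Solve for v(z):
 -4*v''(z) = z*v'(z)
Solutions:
 v(z) = C1 + C2*erf(sqrt(2)*z/4)


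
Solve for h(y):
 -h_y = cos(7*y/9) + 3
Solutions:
 h(y) = C1 - 3*y - 9*sin(7*y/9)/7


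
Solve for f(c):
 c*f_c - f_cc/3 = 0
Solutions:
 f(c) = C1 + C2*erfi(sqrt(6)*c/2)


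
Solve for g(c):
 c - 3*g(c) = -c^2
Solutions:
 g(c) = c*(c + 1)/3


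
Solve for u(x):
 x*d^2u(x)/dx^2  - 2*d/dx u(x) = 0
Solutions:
 u(x) = C1 + C2*x^3


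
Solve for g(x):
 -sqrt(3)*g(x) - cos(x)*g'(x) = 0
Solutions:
 g(x) = C1*(sin(x) - 1)^(sqrt(3)/2)/(sin(x) + 1)^(sqrt(3)/2)


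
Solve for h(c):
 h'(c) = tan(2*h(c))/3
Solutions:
 h(c) = -asin(C1*exp(2*c/3))/2 + pi/2
 h(c) = asin(C1*exp(2*c/3))/2


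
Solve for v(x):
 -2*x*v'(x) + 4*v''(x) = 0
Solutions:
 v(x) = C1 + C2*erfi(x/2)


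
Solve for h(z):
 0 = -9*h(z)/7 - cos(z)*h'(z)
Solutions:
 h(z) = C1*(sin(z) - 1)^(9/14)/(sin(z) + 1)^(9/14)


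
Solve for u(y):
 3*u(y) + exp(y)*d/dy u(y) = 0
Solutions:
 u(y) = C1*exp(3*exp(-y))


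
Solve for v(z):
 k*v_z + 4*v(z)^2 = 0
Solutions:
 v(z) = k/(C1*k + 4*z)


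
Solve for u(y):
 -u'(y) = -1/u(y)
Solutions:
 u(y) = -sqrt(C1 + 2*y)
 u(y) = sqrt(C1 + 2*y)


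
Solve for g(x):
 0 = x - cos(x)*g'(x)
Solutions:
 g(x) = C1 + Integral(x/cos(x), x)


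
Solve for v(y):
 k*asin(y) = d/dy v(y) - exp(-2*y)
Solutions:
 v(y) = C1 + k*y*asin(y) + k*sqrt(1 - y^2) - exp(-2*y)/2


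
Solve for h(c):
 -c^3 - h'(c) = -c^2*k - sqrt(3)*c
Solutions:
 h(c) = C1 - c^4/4 + c^3*k/3 + sqrt(3)*c^2/2


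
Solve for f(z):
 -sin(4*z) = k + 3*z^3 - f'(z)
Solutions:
 f(z) = C1 + k*z + 3*z^4/4 - cos(4*z)/4


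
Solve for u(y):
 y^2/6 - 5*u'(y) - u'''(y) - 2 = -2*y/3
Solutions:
 u(y) = C1 + C2*sin(sqrt(5)*y) + C3*cos(sqrt(5)*y) + y^3/90 + y^2/15 - 31*y/75


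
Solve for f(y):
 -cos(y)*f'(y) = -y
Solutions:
 f(y) = C1 + Integral(y/cos(y), y)


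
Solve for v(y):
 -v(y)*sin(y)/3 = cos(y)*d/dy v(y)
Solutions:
 v(y) = C1*cos(y)^(1/3)


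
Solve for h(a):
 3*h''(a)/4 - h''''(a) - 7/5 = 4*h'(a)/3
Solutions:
 h(a) = C1 + C2*exp(3^(1/3)*a*(3/(sqrt(247)/8 + 2)^(1/3) + 4*3^(1/3)*(sqrt(247)/8 + 2)^(1/3))/24)*sin(sqrt(3)*a*(-4*(9*sqrt(247)/8 + 18)^(1/3) + 9/(9*sqrt(247)/8 + 18)^(1/3))/24) + C3*exp(3^(1/3)*a*(3/(sqrt(247)/8 + 2)^(1/3) + 4*3^(1/3)*(sqrt(247)/8 + 2)^(1/3))/24)*cos(sqrt(3)*a*(-4*(9*sqrt(247)/8 + 18)^(1/3) + 9/(9*sqrt(247)/8 + 18)^(1/3))/24) + C4*exp(-3^(1/3)*a*(3/(sqrt(247)/8 + 2)^(1/3) + 4*3^(1/3)*(sqrt(247)/8 + 2)^(1/3))/12) - 21*a/20


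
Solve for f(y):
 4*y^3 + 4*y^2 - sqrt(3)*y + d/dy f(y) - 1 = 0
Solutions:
 f(y) = C1 - y^4 - 4*y^3/3 + sqrt(3)*y^2/2 + y


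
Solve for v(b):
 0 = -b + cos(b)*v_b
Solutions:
 v(b) = C1 + Integral(b/cos(b), b)


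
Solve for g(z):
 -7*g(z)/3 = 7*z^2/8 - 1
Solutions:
 g(z) = 3/7 - 3*z^2/8


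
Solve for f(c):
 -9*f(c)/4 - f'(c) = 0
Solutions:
 f(c) = C1*exp(-9*c/4)


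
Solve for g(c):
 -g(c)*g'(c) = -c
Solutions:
 g(c) = -sqrt(C1 + c^2)
 g(c) = sqrt(C1 + c^2)


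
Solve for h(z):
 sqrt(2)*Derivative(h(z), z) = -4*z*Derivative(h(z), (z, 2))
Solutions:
 h(z) = C1 + C2*z^(1 - sqrt(2)/4)


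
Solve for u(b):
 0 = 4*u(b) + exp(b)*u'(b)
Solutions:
 u(b) = C1*exp(4*exp(-b))


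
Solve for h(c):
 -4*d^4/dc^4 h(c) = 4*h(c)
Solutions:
 h(c) = (C1*sin(sqrt(2)*c/2) + C2*cos(sqrt(2)*c/2))*exp(-sqrt(2)*c/2) + (C3*sin(sqrt(2)*c/2) + C4*cos(sqrt(2)*c/2))*exp(sqrt(2)*c/2)


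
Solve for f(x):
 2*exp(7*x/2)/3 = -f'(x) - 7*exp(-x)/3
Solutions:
 f(x) = C1 - 4*exp(7*x/2)/21 + 7*exp(-x)/3


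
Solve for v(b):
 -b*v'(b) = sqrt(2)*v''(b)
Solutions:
 v(b) = C1 + C2*erf(2^(1/4)*b/2)


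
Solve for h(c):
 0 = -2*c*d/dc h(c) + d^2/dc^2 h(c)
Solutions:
 h(c) = C1 + C2*erfi(c)


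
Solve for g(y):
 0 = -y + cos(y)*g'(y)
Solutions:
 g(y) = C1 + Integral(y/cos(y), y)


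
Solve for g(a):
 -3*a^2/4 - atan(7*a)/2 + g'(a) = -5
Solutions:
 g(a) = C1 + a^3/4 + a*atan(7*a)/2 - 5*a - log(49*a^2 + 1)/28


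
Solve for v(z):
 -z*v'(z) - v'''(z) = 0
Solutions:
 v(z) = C1 + Integral(C2*airyai(-z) + C3*airybi(-z), z)


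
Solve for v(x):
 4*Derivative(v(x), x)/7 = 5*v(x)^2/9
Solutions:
 v(x) = -36/(C1 + 35*x)


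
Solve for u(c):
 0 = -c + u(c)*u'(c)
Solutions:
 u(c) = -sqrt(C1 + c^2)
 u(c) = sqrt(C1 + c^2)


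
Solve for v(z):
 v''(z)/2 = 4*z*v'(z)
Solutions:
 v(z) = C1 + C2*erfi(2*z)


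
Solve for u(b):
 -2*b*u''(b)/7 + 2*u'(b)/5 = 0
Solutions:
 u(b) = C1 + C2*b^(12/5)


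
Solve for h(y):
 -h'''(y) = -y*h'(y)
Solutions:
 h(y) = C1 + Integral(C2*airyai(y) + C3*airybi(y), y)


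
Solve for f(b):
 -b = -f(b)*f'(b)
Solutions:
 f(b) = -sqrt(C1 + b^2)
 f(b) = sqrt(C1 + b^2)


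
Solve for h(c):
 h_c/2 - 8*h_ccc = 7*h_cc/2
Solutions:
 h(c) = C1 + C2*exp(c*(-7 + sqrt(113))/32) + C3*exp(-c*(7 + sqrt(113))/32)


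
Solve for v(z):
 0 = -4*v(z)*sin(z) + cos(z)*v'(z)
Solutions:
 v(z) = C1/cos(z)^4


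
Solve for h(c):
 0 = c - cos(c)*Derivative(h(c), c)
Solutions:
 h(c) = C1 + Integral(c/cos(c), c)


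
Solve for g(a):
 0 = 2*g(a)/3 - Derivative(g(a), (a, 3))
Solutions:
 g(a) = C3*exp(2^(1/3)*3^(2/3)*a/3) + (C1*sin(2^(1/3)*3^(1/6)*a/2) + C2*cos(2^(1/3)*3^(1/6)*a/2))*exp(-2^(1/3)*3^(2/3)*a/6)


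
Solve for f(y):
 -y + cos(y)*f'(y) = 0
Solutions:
 f(y) = C1 + Integral(y/cos(y), y)


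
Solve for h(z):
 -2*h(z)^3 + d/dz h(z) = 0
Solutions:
 h(z) = -sqrt(2)*sqrt(-1/(C1 + 2*z))/2
 h(z) = sqrt(2)*sqrt(-1/(C1 + 2*z))/2


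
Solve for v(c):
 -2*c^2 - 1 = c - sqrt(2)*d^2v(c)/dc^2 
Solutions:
 v(c) = C1 + C2*c + sqrt(2)*c^4/12 + sqrt(2)*c^3/12 + sqrt(2)*c^2/4


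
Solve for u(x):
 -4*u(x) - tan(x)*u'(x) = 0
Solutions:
 u(x) = C1/sin(x)^4


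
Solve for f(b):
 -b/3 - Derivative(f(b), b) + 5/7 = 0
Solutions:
 f(b) = C1 - b^2/6 + 5*b/7


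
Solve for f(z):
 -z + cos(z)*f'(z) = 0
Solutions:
 f(z) = C1 + Integral(z/cos(z), z)


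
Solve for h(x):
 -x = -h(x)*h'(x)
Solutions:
 h(x) = -sqrt(C1 + x^2)
 h(x) = sqrt(C1 + x^2)


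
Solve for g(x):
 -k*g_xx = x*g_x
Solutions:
 g(x) = C1 + C2*sqrt(k)*erf(sqrt(2)*x*sqrt(1/k)/2)


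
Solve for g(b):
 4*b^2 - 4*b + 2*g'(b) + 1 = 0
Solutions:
 g(b) = C1 - 2*b^3/3 + b^2 - b/2


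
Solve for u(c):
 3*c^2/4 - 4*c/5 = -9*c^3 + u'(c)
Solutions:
 u(c) = C1 + 9*c^4/4 + c^3/4 - 2*c^2/5


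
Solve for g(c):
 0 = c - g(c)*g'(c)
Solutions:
 g(c) = -sqrt(C1 + c^2)
 g(c) = sqrt(C1 + c^2)


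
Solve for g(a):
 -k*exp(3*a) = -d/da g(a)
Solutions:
 g(a) = C1 + k*exp(3*a)/3


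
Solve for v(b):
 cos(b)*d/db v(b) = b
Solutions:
 v(b) = C1 + Integral(b/cos(b), b)


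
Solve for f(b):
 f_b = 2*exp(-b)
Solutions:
 f(b) = C1 - 2*exp(-b)


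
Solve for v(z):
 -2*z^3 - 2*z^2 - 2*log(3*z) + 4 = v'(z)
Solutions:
 v(z) = C1 - z^4/2 - 2*z^3/3 - 2*z*log(z) - z*log(9) + 6*z


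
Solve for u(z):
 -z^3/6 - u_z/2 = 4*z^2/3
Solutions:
 u(z) = C1 - z^4/12 - 8*z^3/9


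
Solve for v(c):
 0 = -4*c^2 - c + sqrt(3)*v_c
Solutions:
 v(c) = C1 + 4*sqrt(3)*c^3/9 + sqrt(3)*c^2/6


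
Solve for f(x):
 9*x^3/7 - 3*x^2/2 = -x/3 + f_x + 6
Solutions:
 f(x) = C1 + 9*x^4/28 - x^3/2 + x^2/6 - 6*x


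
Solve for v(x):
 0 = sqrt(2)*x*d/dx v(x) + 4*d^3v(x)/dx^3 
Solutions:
 v(x) = C1 + Integral(C2*airyai(-sqrt(2)*x/2) + C3*airybi(-sqrt(2)*x/2), x)


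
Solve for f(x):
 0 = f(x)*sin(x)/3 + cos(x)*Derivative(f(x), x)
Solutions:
 f(x) = C1*cos(x)^(1/3)


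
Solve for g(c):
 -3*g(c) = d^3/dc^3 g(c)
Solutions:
 g(c) = C3*exp(-3^(1/3)*c) + (C1*sin(3^(5/6)*c/2) + C2*cos(3^(5/6)*c/2))*exp(3^(1/3)*c/2)


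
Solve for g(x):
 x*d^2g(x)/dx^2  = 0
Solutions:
 g(x) = C1 + C2*x


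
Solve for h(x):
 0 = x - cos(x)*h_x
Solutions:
 h(x) = C1 + Integral(x/cos(x), x)


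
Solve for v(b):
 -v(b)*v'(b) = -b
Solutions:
 v(b) = -sqrt(C1 + b^2)
 v(b) = sqrt(C1 + b^2)


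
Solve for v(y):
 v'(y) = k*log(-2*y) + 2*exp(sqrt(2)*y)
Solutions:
 v(y) = C1 + k*y*log(-y) + k*y*(-1 + log(2)) + sqrt(2)*exp(sqrt(2)*y)


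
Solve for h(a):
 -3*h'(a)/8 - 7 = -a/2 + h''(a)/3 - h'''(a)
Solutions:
 h(a) = C1 + C2*exp(a*(2 - sqrt(58))/12) + C3*exp(a*(2 + sqrt(58))/12) + 2*a^2/3 - 536*a/27


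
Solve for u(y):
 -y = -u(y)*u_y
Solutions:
 u(y) = -sqrt(C1 + y^2)
 u(y) = sqrt(C1 + y^2)


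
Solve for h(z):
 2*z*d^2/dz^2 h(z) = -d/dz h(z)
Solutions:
 h(z) = C1 + C2*sqrt(z)


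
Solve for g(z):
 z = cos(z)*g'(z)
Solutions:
 g(z) = C1 + Integral(z/cos(z), z)


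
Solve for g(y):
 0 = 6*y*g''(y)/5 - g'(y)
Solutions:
 g(y) = C1 + C2*y^(11/6)


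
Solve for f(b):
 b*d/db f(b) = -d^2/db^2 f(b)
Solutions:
 f(b) = C1 + C2*erf(sqrt(2)*b/2)


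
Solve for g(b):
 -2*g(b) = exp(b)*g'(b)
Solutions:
 g(b) = C1*exp(2*exp(-b))


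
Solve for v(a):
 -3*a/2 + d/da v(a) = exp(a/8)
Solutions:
 v(a) = C1 + 3*a^2/4 + 8*exp(a/8)


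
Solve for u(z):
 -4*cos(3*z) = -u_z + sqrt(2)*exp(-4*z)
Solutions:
 u(z) = C1 + 4*sin(3*z)/3 - sqrt(2)*exp(-4*z)/4


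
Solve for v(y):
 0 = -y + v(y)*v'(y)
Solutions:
 v(y) = -sqrt(C1 + y^2)
 v(y) = sqrt(C1 + y^2)


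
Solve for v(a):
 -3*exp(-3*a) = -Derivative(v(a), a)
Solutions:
 v(a) = C1 - exp(-3*a)


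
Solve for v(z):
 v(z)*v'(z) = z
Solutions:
 v(z) = -sqrt(C1 + z^2)
 v(z) = sqrt(C1 + z^2)


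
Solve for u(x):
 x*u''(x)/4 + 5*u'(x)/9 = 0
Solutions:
 u(x) = C1 + C2/x^(11/9)


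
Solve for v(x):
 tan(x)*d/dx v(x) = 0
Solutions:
 v(x) = C1


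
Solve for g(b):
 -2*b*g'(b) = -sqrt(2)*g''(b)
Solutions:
 g(b) = C1 + C2*erfi(2^(3/4)*b/2)


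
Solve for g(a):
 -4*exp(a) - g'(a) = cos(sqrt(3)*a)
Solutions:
 g(a) = C1 - 4*exp(a) - sqrt(3)*sin(sqrt(3)*a)/3


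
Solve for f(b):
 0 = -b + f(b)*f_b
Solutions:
 f(b) = -sqrt(C1 + b^2)
 f(b) = sqrt(C1 + b^2)


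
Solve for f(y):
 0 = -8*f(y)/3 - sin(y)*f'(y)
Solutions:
 f(y) = C1*(cos(y) + 1)^(4/3)/(cos(y) - 1)^(4/3)


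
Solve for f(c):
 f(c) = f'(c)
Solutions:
 f(c) = C1*exp(c)


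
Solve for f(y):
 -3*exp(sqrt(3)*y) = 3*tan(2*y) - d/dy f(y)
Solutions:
 f(y) = C1 + sqrt(3)*exp(sqrt(3)*y) - 3*log(cos(2*y))/2


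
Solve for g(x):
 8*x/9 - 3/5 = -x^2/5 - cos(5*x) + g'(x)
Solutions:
 g(x) = C1 + x^3/15 + 4*x^2/9 - 3*x/5 + sin(5*x)/5


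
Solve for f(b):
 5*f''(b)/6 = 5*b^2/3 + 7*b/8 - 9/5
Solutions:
 f(b) = C1 + C2*b + b^4/6 + 7*b^3/40 - 27*b^2/25


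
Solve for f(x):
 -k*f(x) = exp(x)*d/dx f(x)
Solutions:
 f(x) = C1*exp(k*exp(-x))


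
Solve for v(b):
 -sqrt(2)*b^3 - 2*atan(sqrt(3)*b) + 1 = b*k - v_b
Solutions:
 v(b) = C1 + sqrt(2)*b^4/4 + b^2*k/2 + 2*b*atan(sqrt(3)*b) - b - sqrt(3)*log(3*b^2 + 1)/3


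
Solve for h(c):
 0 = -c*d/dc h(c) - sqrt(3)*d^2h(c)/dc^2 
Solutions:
 h(c) = C1 + C2*erf(sqrt(2)*3^(3/4)*c/6)


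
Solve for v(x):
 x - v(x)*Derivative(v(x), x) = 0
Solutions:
 v(x) = -sqrt(C1 + x^2)
 v(x) = sqrt(C1 + x^2)


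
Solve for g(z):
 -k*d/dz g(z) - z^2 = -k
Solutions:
 g(z) = C1 + z - z^3/(3*k)


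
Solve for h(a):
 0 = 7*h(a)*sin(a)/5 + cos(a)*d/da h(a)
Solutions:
 h(a) = C1*cos(a)^(7/5)


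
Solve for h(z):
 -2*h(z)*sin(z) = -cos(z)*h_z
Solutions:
 h(z) = C1/cos(z)^2


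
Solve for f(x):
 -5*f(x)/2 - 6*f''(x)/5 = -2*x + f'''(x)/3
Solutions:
 f(x) = C1*exp(x*(-24 + 24*6^(2/3)/(25*sqrt(1201) + 913)^(1/3) + 6^(1/3)*(25*sqrt(1201) + 913)^(1/3))/20)*sin(2^(1/3)*3^(1/6)*x*(-3^(2/3)*(25*sqrt(1201) + 913)^(1/3) + 72*2^(1/3)/(25*sqrt(1201) + 913)^(1/3))/20) + C2*exp(x*(-24 + 24*6^(2/3)/(25*sqrt(1201) + 913)^(1/3) + 6^(1/3)*(25*sqrt(1201) + 913)^(1/3))/20)*cos(2^(1/3)*3^(1/6)*x*(-3^(2/3)*(25*sqrt(1201) + 913)^(1/3) + 72*2^(1/3)/(25*sqrt(1201) + 913)^(1/3))/20) + C3*exp(-x*(24*6^(2/3)/(25*sqrt(1201) + 913)^(1/3) + 12 + 6^(1/3)*(25*sqrt(1201) + 913)^(1/3))/10) + 4*x/5


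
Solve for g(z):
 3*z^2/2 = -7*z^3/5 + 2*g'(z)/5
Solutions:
 g(z) = C1 + 7*z^4/8 + 5*z^3/4


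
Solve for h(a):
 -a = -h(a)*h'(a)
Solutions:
 h(a) = -sqrt(C1 + a^2)
 h(a) = sqrt(C1 + a^2)


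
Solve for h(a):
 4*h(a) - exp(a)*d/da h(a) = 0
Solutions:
 h(a) = C1*exp(-4*exp(-a))


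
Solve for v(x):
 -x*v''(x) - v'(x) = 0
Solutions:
 v(x) = C1 + C2*log(x)


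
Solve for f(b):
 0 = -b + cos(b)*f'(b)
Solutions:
 f(b) = C1 + Integral(b/cos(b), b)


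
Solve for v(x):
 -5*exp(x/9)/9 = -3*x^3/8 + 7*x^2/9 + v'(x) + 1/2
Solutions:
 v(x) = C1 + 3*x^4/32 - 7*x^3/27 - x/2 - 5*exp(x/9)


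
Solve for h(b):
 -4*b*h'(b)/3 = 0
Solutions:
 h(b) = C1


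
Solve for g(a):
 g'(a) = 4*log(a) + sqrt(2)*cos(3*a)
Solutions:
 g(a) = C1 + 4*a*log(a) - 4*a + sqrt(2)*sin(3*a)/3


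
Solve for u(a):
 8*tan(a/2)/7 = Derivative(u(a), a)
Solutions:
 u(a) = C1 - 16*log(cos(a/2))/7


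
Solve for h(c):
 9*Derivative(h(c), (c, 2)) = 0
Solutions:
 h(c) = C1 + C2*c


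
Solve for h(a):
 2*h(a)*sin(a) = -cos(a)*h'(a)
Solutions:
 h(a) = C1*cos(a)^2


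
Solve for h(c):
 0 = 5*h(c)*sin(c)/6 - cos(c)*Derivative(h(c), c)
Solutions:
 h(c) = C1/cos(c)^(5/6)


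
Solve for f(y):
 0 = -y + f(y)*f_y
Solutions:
 f(y) = -sqrt(C1 + y^2)
 f(y) = sqrt(C1 + y^2)


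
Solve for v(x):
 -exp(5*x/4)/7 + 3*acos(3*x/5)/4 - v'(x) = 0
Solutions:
 v(x) = C1 + 3*x*acos(3*x/5)/4 - sqrt(25 - 9*x^2)/4 - 4*exp(5*x/4)/35


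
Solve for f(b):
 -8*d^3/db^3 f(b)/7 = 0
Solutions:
 f(b) = C1 + C2*b + C3*b^2


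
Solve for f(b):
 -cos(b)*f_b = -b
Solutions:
 f(b) = C1 + Integral(b/cos(b), b)


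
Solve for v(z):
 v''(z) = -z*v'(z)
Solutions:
 v(z) = C1 + C2*erf(sqrt(2)*z/2)


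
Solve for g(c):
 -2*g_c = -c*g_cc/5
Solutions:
 g(c) = C1 + C2*c^11


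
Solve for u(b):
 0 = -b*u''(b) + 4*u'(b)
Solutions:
 u(b) = C1 + C2*b^5


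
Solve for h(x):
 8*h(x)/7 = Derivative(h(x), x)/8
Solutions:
 h(x) = C1*exp(64*x/7)


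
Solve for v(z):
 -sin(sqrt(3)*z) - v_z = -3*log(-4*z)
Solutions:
 v(z) = C1 + 3*z*log(-z) - 3*z + 6*z*log(2) + sqrt(3)*cos(sqrt(3)*z)/3


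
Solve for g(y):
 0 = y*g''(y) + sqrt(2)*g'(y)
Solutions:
 g(y) = C1 + C2*y^(1 - sqrt(2))


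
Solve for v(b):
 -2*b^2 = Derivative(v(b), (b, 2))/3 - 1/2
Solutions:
 v(b) = C1 + C2*b - b^4/2 + 3*b^2/4


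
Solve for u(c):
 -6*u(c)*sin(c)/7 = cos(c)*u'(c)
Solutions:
 u(c) = C1*cos(c)^(6/7)


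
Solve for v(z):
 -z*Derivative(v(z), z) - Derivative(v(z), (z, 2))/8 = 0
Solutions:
 v(z) = C1 + C2*erf(2*z)


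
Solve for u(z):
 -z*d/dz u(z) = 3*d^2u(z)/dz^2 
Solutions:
 u(z) = C1 + C2*erf(sqrt(6)*z/6)


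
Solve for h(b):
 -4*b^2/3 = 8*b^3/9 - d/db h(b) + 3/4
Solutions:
 h(b) = C1 + 2*b^4/9 + 4*b^3/9 + 3*b/4


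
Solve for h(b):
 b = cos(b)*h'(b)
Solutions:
 h(b) = C1 + Integral(b/cos(b), b)


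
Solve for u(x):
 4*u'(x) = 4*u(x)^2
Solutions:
 u(x) = -1/(C1 + x)


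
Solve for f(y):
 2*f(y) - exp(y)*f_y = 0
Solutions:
 f(y) = C1*exp(-2*exp(-y))


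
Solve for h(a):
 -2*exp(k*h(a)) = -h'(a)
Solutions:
 h(a) = Piecewise((log(-1/(C1*k + 2*a*k))/k, Ne(k, 0)), (nan, True))
 h(a) = Piecewise((C1 + 2*a, Eq(k, 0)), (nan, True))


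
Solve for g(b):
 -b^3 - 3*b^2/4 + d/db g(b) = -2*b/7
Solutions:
 g(b) = C1 + b^4/4 + b^3/4 - b^2/7


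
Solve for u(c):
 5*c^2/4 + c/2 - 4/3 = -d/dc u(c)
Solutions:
 u(c) = C1 - 5*c^3/12 - c^2/4 + 4*c/3


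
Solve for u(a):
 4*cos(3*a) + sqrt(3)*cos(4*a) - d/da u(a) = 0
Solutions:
 u(a) = C1 + 4*sin(3*a)/3 + sqrt(3)*sin(4*a)/4


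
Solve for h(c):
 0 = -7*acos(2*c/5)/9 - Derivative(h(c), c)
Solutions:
 h(c) = C1 - 7*c*acos(2*c/5)/9 + 7*sqrt(25 - 4*c^2)/18


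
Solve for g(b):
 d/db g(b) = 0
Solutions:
 g(b) = C1


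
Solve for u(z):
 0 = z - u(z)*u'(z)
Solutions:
 u(z) = -sqrt(C1 + z^2)
 u(z) = sqrt(C1 + z^2)


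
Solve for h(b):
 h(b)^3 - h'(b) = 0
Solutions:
 h(b) = -sqrt(2)*sqrt(-1/(C1 + b))/2
 h(b) = sqrt(2)*sqrt(-1/(C1 + b))/2


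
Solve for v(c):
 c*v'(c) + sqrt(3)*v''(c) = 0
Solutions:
 v(c) = C1 + C2*erf(sqrt(2)*3^(3/4)*c/6)


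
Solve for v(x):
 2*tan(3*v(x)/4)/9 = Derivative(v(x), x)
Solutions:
 v(x) = -4*asin(C1*exp(x/6))/3 + 4*pi/3
 v(x) = 4*asin(C1*exp(x/6))/3


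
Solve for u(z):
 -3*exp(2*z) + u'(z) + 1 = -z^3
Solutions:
 u(z) = C1 - z^4/4 - z + 3*exp(2*z)/2


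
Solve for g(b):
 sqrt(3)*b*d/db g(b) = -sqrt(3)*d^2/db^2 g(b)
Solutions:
 g(b) = C1 + C2*erf(sqrt(2)*b/2)


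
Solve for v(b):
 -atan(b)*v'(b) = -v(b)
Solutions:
 v(b) = C1*exp(Integral(1/atan(b), b))


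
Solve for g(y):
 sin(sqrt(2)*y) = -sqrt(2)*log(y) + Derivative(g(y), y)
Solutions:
 g(y) = C1 + sqrt(2)*y*(log(y) - 1) - sqrt(2)*cos(sqrt(2)*y)/2


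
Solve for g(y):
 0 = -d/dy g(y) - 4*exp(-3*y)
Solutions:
 g(y) = C1 + 4*exp(-3*y)/3


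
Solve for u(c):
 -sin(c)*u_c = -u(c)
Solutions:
 u(c) = C1*sqrt(cos(c) - 1)/sqrt(cos(c) + 1)


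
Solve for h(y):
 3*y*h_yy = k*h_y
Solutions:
 h(y) = C1 + y^(re(k)/3 + 1)*(C2*sin(log(y)*Abs(im(k))/3) + C3*cos(log(y)*im(k)/3))


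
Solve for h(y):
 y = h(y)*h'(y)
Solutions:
 h(y) = -sqrt(C1 + y^2)
 h(y) = sqrt(C1 + y^2)


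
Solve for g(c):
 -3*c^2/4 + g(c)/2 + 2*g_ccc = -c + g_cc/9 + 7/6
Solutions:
 g(c) = C1*exp(c*((81*sqrt(59043) + 19682)^(-1/3) + 2 + (81*sqrt(59043) + 19682)^(1/3))/108)*sin(sqrt(3)*c*(-(81*sqrt(59043) + 19682)^(1/3) + (81*sqrt(59043) + 19682)^(-1/3))/108) + C2*exp(c*((81*sqrt(59043) + 19682)^(-1/3) + 2 + (81*sqrt(59043) + 19682)^(1/3))/108)*cos(sqrt(3)*c*(-(81*sqrt(59043) + 19682)^(1/3) + (81*sqrt(59043) + 19682)^(-1/3))/108) + C3*exp(c*(-(81*sqrt(59043) + 19682)^(1/3) - 1/(81*sqrt(59043) + 19682)^(1/3) + 1)/54) + 3*c^2/2 - 2*c + 3


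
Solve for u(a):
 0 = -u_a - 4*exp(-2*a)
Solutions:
 u(a) = C1 + 2*exp(-2*a)


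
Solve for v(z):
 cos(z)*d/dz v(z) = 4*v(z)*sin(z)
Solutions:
 v(z) = C1/cos(z)^4


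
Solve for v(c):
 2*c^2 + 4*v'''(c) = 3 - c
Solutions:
 v(c) = C1 + C2*c + C3*c^2 - c^5/120 - c^4/96 + c^3/8


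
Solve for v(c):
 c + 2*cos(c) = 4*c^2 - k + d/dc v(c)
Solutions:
 v(c) = C1 - 4*c^3/3 + c^2/2 + c*k + 2*sin(c)


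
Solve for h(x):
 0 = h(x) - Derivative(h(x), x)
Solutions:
 h(x) = C1*exp(x)


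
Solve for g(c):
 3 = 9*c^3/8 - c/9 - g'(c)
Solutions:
 g(c) = C1 + 9*c^4/32 - c^2/18 - 3*c


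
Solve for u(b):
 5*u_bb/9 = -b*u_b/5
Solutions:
 u(b) = C1 + C2*erf(3*sqrt(2)*b/10)


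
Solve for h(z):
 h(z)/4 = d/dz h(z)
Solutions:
 h(z) = C1*exp(z/4)


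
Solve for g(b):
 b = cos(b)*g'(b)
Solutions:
 g(b) = C1 + Integral(b/cos(b), b)


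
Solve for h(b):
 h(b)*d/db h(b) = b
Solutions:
 h(b) = -sqrt(C1 + b^2)
 h(b) = sqrt(C1 + b^2)


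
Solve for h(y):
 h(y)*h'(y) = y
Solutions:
 h(y) = -sqrt(C1 + y^2)
 h(y) = sqrt(C1 + y^2)


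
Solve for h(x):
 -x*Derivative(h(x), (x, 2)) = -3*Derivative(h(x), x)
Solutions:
 h(x) = C1 + C2*x^4


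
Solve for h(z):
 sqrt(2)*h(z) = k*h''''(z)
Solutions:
 h(z) = C1*exp(-2^(1/8)*z*(1/k)^(1/4)) + C2*exp(2^(1/8)*z*(1/k)^(1/4)) + C3*exp(-2^(1/8)*I*z*(1/k)^(1/4)) + C4*exp(2^(1/8)*I*z*(1/k)^(1/4))


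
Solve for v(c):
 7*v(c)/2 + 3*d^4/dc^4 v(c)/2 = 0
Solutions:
 v(c) = (C1*sin(sqrt(2)*3^(3/4)*7^(1/4)*c/6) + C2*cos(sqrt(2)*3^(3/4)*7^(1/4)*c/6))*exp(-sqrt(2)*3^(3/4)*7^(1/4)*c/6) + (C3*sin(sqrt(2)*3^(3/4)*7^(1/4)*c/6) + C4*cos(sqrt(2)*3^(3/4)*7^(1/4)*c/6))*exp(sqrt(2)*3^(3/4)*7^(1/4)*c/6)


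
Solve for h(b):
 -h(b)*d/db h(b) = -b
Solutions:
 h(b) = -sqrt(C1 + b^2)
 h(b) = sqrt(C1 + b^2)


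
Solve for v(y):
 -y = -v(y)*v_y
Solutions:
 v(y) = -sqrt(C1 + y^2)
 v(y) = sqrt(C1 + y^2)


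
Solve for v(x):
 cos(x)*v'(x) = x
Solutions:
 v(x) = C1 + Integral(x/cos(x), x)


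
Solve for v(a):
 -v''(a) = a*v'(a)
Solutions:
 v(a) = C1 + C2*erf(sqrt(2)*a/2)


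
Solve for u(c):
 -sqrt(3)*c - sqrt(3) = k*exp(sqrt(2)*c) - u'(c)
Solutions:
 u(c) = C1 + sqrt(3)*c^2/2 + sqrt(3)*c + sqrt(2)*k*exp(sqrt(2)*c)/2


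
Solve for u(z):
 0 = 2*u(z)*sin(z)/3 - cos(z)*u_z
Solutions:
 u(z) = C1/cos(z)^(2/3)


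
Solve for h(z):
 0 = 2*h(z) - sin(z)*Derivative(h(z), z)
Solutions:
 h(z) = C1*(cos(z) - 1)/(cos(z) + 1)


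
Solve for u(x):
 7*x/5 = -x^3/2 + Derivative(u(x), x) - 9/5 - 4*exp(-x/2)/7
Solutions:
 u(x) = C1 + x^4/8 + 7*x^2/10 + 9*x/5 - 8*exp(-x/2)/7


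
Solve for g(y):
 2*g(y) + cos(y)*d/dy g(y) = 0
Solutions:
 g(y) = C1*(sin(y) - 1)/(sin(y) + 1)


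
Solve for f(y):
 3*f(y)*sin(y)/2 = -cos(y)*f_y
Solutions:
 f(y) = C1*cos(y)^(3/2)


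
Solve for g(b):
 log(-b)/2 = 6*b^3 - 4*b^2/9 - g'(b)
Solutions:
 g(b) = C1 + 3*b^4/2 - 4*b^3/27 - b*log(-b)/2 + b/2


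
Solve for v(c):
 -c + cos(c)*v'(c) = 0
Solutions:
 v(c) = C1 + Integral(c/cos(c), c)


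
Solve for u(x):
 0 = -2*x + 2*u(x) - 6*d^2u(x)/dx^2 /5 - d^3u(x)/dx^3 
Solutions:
 u(x) = C1*exp(-x*(4/(5*sqrt(545) + 117)^(1/3) + 4 + (5*sqrt(545) + 117)^(1/3))/10)*sin(sqrt(3)*x*(-(5*sqrt(545) + 117)^(1/3) + 4/(5*sqrt(545) + 117)^(1/3))/10) + C2*exp(-x*(4/(5*sqrt(545) + 117)^(1/3) + 4 + (5*sqrt(545) + 117)^(1/3))/10)*cos(sqrt(3)*x*(-(5*sqrt(545) + 117)^(1/3) + 4/(5*sqrt(545) + 117)^(1/3))/10) + C3*exp(x*(-2 + 4/(5*sqrt(545) + 117)^(1/3) + (5*sqrt(545) + 117)^(1/3))/5) + x


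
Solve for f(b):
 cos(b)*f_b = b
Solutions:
 f(b) = C1 + Integral(b/cos(b), b)


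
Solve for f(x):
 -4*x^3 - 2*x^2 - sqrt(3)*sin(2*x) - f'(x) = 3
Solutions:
 f(x) = C1 - x^4 - 2*x^3/3 - 3*x + sqrt(3)*cos(2*x)/2


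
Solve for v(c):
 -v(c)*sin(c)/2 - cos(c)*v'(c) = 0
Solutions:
 v(c) = C1*sqrt(cos(c))


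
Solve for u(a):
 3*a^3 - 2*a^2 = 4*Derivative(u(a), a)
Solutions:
 u(a) = C1 + 3*a^4/16 - a^3/6


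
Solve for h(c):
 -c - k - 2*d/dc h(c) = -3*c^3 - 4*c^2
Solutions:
 h(c) = C1 + 3*c^4/8 + 2*c^3/3 - c^2/4 - c*k/2


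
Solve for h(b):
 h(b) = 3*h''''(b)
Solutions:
 h(b) = C1*exp(-3^(3/4)*b/3) + C2*exp(3^(3/4)*b/3) + C3*sin(3^(3/4)*b/3) + C4*cos(3^(3/4)*b/3)


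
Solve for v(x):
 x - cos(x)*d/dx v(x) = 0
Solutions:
 v(x) = C1 + Integral(x/cos(x), x)


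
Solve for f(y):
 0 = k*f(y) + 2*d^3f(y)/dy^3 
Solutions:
 f(y) = C1*exp(2^(2/3)*y*(-k)^(1/3)/2) + C2*exp(2^(2/3)*y*(-k)^(1/3)*(-1 + sqrt(3)*I)/4) + C3*exp(-2^(2/3)*y*(-k)^(1/3)*(1 + sqrt(3)*I)/4)


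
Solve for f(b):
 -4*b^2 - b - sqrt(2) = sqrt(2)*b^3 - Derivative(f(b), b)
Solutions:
 f(b) = C1 + sqrt(2)*b^4/4 + 4*b^3/3 + b^2/2 + sqrt(2)*b


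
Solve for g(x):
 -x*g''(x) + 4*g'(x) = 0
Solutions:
 g(x) = C1 + C2*x^5


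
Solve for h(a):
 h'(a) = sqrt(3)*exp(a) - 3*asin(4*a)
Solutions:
 h(a) = C1 - 3*a*asin(4*a) - 3*sqrt(1 - 16*a^2)/4 + sqrt(3)*exp(a)


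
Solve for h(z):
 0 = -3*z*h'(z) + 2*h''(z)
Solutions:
 h(z) = C1 + C2*erfi(sqrt(3)*z/2)


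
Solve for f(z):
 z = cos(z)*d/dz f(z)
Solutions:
 f(z) = C1 + Integral(z/cos(z), z)


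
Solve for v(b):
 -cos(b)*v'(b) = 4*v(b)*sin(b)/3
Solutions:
 v(b) = C1*cos(b)^(4/3)


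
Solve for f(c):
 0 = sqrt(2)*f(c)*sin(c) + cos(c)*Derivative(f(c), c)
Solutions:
 f(c) = C1*cos(c)^(sqrt(2))


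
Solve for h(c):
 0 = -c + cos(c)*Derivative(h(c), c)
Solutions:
 h(c) = C1 + Integral(c/cos(c), c)


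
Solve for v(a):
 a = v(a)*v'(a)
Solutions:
 v(a) = -sqrt(C1 + a^2)
 v(a) = sqrt(C1 + a^2)


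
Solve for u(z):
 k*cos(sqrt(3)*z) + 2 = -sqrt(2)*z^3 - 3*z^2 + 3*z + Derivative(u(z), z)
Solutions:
 u(z) = C1 + sqrt(3)*k*sin(sqrt(3)*z)/3 + sqrt(2)*z^4/4 + z^3 - 3*z^2/2 + 2*z


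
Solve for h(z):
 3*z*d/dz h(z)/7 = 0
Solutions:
 h(z) = C1


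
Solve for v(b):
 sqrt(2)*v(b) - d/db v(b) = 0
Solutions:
 v(b) = C1*exp(sqrt(2)*b)


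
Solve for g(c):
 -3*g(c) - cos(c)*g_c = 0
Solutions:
 g(c) = C1*(sin(c) - 1)^(3/2)/(sin(c) + 1)^(3/2)


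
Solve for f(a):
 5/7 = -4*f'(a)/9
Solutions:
 f(a) = C1 - 45*a/28


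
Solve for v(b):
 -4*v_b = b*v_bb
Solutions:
 v(b) = C1 + C2/b^3


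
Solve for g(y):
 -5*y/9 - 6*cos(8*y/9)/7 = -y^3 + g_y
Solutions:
 g(y) = C1 + y^4/4 - 5*y^2/18 - 27*sin(8*y/9)/28


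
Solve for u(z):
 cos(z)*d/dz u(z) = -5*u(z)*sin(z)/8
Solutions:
 u(z) = C1*cos(z)^(5/8)


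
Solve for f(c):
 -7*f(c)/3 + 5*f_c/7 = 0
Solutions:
 f(c) = C1*exp(49*c/15)


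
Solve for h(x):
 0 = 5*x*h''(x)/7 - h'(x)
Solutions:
 h(x) = C1 + C2*x^(12/5)


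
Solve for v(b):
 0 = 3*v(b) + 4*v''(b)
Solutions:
 v(b) = C1*sin(sqrt(3)*b/2) + C2*cos(sqrt(3)*b/2)


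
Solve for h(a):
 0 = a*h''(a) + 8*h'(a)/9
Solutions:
 h(a) = C1 + C2*a^(1/9)


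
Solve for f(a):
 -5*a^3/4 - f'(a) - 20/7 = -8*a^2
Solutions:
 f(a) = C1 - 5*a^4/16 + 8*a^3/3 - 20*a/7


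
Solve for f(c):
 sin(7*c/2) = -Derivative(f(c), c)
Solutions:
 f(c) = C1 + 2*cos(7*c/2)/7


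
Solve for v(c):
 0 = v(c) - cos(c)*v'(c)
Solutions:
 v(c) = C1*sqrt(sin(c) + 1)/sqrt(sin(c) - 1)


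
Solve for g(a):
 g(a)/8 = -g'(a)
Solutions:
 g(a) = C1*exp(-a/8)


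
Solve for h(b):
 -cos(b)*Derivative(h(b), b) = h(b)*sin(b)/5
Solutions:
 h(b) = C1*cos(b)^(1/5)


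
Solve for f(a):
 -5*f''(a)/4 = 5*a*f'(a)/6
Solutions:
 f(a) = C1 + C2*erf(sqrt(3)*a/3)


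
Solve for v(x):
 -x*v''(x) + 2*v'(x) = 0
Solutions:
 v(x) = C1 + C2*x^3


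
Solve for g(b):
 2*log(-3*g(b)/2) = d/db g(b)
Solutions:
 -Integral(1/(log(-_y) - log(2) + log(3)), (_y, g(b)))/2 = C1 - b


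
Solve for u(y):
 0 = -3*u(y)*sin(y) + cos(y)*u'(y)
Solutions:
 u(y) = C1/cos(y)^3


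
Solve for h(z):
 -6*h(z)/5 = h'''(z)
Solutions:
 h(z) = C3*exp(-5^(2/3)*6^(1/3)*z/5) + (C1*sin(2^(1/3)*3^(5/6)*5^(2/3)*z/10) + C2*cos(2^(1/3)*3^(5/6)*5^(2/3)*z/10))*exp(5^(2/3)*6^(1/3)*z/10)


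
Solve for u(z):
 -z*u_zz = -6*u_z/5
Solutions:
 u(z) = C1 + C2*z^(11/5)


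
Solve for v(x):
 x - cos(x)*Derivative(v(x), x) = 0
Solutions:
 v(x) = C1 + Integral(x/cos(x), x)


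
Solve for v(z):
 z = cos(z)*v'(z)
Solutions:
 v(z) = C1 + Integral(z/cos(z), z)


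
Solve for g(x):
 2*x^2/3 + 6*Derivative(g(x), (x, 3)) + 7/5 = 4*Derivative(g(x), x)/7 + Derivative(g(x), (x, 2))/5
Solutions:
 g(x) = C1 + C2*exp(x*(7 - sqrt(16849))/420) + C3*exp(x*(7 + sqrt(16849))/420) + 7*x^3/18 - 49*x^2/120 + 32683*x/1200


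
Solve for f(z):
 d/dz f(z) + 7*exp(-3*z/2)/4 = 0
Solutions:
 f(z) = C1 + 7*exp(-3*z/2)/6


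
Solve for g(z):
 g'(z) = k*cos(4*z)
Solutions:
 g(z) = C1 + k*sin(4*z)/4


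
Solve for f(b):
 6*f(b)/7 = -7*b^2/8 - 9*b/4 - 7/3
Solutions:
 f(b) = -49*b^2/48 - 21*b/8 - 49/18


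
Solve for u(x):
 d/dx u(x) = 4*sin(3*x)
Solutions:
 u(x) = C1 - 4*cos(3*x)/3


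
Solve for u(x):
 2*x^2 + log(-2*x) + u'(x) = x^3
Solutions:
 u(x) = C1 + x^4/4 - 2*x^3/3 - x*log(-x) + x*(1 - log(2))


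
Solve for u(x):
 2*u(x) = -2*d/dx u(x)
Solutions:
 u(x) = C1*exp(-x)


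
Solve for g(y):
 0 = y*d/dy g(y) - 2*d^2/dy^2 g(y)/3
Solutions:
 g(y) = C1 + C2*erfi(sqrt(3)*y/2)


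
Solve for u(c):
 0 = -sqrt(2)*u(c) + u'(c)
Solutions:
 u(c) = C1*exp(sqrt(2)*c)


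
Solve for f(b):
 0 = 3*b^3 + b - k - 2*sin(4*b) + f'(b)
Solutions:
 f(b) = C1 - 3*b^4/4 - b^2/2 + b*k - cos(4*b)/2


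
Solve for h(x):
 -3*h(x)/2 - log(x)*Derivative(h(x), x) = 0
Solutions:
 h(x) = C1*exp(-3*li(x)/2)


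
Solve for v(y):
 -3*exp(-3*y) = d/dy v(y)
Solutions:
 v(y) = C1 + exp(-3*y)


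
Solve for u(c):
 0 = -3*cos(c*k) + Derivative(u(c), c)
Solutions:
 u(c) = C1 + 3*sin(c*k)/k


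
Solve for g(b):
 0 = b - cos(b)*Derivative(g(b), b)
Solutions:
 g(b) = C1 + Integral(b/cos(b), b)


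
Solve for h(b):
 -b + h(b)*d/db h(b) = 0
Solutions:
 h(b) = -sqrt(C1 + b^2)
 h(b) = sqrt(C1 + b^2)


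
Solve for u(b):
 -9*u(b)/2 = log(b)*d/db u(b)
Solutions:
 u(b) = C1*exp(-9*li(b)/2)


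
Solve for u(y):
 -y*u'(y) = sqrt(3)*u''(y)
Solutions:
 u(y) = C1 + C2*erf(sqrt(2)*3^(3/4)*y/6)


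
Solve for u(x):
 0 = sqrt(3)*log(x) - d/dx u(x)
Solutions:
 u(x) = C1 + sqrt(3)*x*log(x) - sqrt(3)*x


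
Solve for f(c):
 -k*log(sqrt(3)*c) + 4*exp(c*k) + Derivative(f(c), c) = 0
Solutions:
 f(c) = C1 + c*k*log(c) + c*k*(-1 + log(3)/2) + Piecewise((-4*exp(c*k)/k, Ne(k, 0)), (-4*c, True))


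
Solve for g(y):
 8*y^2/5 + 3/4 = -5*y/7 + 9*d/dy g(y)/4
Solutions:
 g(y) = C1 + 32*y^3/135 + 10*y^2/63 + y/3


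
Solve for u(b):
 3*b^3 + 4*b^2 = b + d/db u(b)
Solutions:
 u(b) = C1 + 3*b^4/4 + 4*b^3/3 - b^2/2


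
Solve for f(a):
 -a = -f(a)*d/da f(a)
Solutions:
 f(a) = -sqrt(C1 + a^2)
 f(a) = sqrt(C1 + a^2)


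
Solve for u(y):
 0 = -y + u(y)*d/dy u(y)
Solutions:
 u(y) = -sqrt(C1 + y^2)
 u(y) = sqrt(C1 + y^2)


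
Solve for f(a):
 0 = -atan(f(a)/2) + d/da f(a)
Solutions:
 Integral(1/atan(_y/2), (_y, f(a))) = C1 + a


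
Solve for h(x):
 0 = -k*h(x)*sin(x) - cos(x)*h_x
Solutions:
 h(x) = C1*exp(k*log(cos(x)))


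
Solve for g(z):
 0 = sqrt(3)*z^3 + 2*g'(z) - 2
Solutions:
 g(z) = C1 - sqrt(3)*z^4/8 + z


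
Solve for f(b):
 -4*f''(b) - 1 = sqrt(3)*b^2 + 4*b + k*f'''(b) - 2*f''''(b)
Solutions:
 f(b) = C1 + C2*b + C3*exp(b*(k - sqrt(k^2 + 32))/4) + C4*exp(b*(k + sqrt(k^2 + 32))/4) - sqrt(3)*b^4/48 + b^3*(sqrt(3)*k - 8)/48 + b^2*(-sqrt(3)*k^2 + 8*k - 8*sqrt(3) - 8)/64


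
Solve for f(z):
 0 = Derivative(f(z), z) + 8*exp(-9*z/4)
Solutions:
 f(z) = C1 + 32*exp(-9*z/4)/9


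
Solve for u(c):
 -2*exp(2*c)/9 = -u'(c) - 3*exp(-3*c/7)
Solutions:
 u(c) = C1 + exp(2*c)/9 + 7*exp(-3*c/7)


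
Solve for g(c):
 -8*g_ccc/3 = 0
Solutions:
 g(c) = C1 + C2*c + C3*c^2


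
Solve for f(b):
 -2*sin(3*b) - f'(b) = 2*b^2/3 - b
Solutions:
 f(b) = C1 - 2*b^3/9 + b^2/2 + 2*cos(3*b)/3


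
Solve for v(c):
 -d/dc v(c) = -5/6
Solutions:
 v(c) = C1 + 5*c/6


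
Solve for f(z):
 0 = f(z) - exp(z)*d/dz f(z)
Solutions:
 f(z) = C1*exp(-exp(-z))


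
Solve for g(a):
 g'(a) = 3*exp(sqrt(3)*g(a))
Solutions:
 g(a) = sqrt(3)*(2*log(-1/(C1 + 3*a)) - log(3))/6


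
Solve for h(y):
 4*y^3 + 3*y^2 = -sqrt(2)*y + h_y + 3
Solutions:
 h(y) = C1 + y^4 + y^3 + sqrt(2)*y^2/2 - 3*y


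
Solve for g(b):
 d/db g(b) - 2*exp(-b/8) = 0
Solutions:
 g(b) = C1 - 16*exp(-b/8)


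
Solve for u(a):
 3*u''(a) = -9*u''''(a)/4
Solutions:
 u(a) = C1 + C2*a + C3*sin(2*sqrt(3)*a/3) + C4*cos(2*sqrt(3)*a/3)


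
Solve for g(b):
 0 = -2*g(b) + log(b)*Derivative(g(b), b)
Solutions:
 g(b) = C1*exp(2*li(b))


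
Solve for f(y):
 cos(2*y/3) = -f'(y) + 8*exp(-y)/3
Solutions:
 f(y) = C1 - 3*sin(2*y/3)/2 - 8*exp(-y)/3


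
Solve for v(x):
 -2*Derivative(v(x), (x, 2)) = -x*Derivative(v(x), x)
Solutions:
 v(x) = C1 + C2*erfi(x/2)


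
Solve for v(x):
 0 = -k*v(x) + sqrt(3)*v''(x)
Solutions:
 v(x) = C1*exp(-3^(3/4)*sqrt(k)*x/3) + C2*exp(3^(3/4)*sqrt(k)*x/3)


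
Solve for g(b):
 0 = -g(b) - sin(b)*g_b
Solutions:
 g(b) = C1*sqrt(cos(b) + 1)/sqrt(cos(b) - 1)


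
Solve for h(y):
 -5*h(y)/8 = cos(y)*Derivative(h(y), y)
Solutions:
 h(y) = C1*(sin(y) - 1)^(5/16)/(sin(y) + 1)^(5/16)


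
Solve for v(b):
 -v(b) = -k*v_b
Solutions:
 v(b) = C1*exp(b/k)


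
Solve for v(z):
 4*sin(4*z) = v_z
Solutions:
 v(z) = C1 - cos(4*z)


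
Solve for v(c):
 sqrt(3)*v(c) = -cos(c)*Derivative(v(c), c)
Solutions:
 v(c) = C1*(sin(c) - 1)^(sqrt(3)/2)/(sin(c) + 1)^(sqrt(3)/2)


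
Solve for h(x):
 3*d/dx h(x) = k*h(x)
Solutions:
 h(x) = C1*exp(k*x/3)


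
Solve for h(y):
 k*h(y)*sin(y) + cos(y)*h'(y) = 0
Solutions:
 h(y) = C1*exp(k*log(cos(y)))


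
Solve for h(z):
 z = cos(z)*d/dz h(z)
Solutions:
 h(z) = C1 + Integral(z/cos(z), z)


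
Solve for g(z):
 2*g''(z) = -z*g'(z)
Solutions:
 g(z) = C1 + C2*erf(z/2)


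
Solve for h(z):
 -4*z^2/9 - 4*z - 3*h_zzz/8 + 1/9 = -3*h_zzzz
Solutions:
 h(z) = C1 + C2*z + C3*z^2 + C4*exp(z/8) - 8*z^5/405 - 100*z^4/81 - 3196*z^3/81


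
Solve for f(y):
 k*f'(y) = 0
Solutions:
 f(y) = C1


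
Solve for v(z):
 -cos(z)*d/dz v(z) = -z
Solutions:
 v(z) = C1 + Integral(z/cos(z), z)


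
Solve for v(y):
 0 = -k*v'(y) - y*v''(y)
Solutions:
 v(y) = C1 + y^(1 - re(k))*(C2*sin(log(y)*Abs(im(k))) + C3*cos(log(y)*im(k)))


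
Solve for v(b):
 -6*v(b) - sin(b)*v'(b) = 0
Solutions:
 v(b) = C1*(cos(b)^3 + 3*cos(b)^2 + 3*cos(b) + 1)/(cos(b)^3 - 3*cos(b)^2 + 3*cos(b) - 1)


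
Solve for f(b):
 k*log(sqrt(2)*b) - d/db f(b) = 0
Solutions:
 f(b) = C1 + b*k*log(b) - b*k + b*k*log(2)/2


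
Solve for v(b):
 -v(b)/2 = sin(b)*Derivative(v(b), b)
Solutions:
 v(b) = C1*(cos(b) + 1)^(1/4)/(cos(b) - 1)^(1/4)


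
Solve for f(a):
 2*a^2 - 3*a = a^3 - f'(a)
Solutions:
 f(a) = C1 + a^4/4 - 2*a^3/3 + 3*a^2/2


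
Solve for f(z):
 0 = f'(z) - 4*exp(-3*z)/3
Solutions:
 f(z) = C1 - 4*exp(-3*z)/9


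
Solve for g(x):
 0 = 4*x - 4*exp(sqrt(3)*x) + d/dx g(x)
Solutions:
 g(x) = C1 - 2*x^2 + 4*sqrt(3)*exp(sqrt(3)*x)/3


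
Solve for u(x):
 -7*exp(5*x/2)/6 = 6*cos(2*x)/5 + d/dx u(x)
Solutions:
 u(x) = C1 - 7*exp(5*x/2)/15 - 3*sin(2*x)/5


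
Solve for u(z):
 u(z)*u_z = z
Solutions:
 u(z) = -sqrt(C1 + z^2)
 u(z) = sqrt(C1 + z^2)


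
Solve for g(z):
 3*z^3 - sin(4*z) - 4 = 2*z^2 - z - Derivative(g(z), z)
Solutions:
 g(z) = C1 - 3*z^4/4 + 2*z^3/3 - z^2/2 + 4*z - cos(4*z)/4


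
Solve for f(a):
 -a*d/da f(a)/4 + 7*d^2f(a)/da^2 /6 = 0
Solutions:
 f(a) = C1 + C2*erfi(sqrt(21)*a/14)


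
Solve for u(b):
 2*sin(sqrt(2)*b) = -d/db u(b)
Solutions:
 u(b) = C1 + sqrt(2)*cos(sqrt(2)*b)


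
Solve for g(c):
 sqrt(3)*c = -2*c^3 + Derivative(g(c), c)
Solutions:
 g(c) = C1 + c^4/2 + sqrt(3)*c^2/2


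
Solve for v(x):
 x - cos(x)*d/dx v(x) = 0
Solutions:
 v(x) = C1 + Integral(x/cos(x), x)


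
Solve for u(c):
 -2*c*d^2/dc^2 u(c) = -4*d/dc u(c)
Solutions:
 u(c) = C1 + C2*c^3


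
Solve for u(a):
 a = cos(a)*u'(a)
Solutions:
 u(a) = C1 + Integral(a/cos(a), a)


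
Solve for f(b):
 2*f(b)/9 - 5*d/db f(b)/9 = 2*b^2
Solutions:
 f(b) = C1*exp(2*b/5) + 9*b^2 + 45*b + 225/2


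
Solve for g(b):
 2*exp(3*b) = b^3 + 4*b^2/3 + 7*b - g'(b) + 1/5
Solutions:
 g(b) = C1 + b^4/4 + 4*b^3/9 + 7*b^2/2 + b/5 - 2*exp(3*b)/3


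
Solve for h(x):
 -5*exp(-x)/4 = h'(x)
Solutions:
 h(x) = C1 + 5*exp(-x)/4


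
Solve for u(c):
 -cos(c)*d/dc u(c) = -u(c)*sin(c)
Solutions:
 u(c) = C1/cos(c)


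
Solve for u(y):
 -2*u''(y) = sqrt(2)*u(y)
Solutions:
 u(y) = C1*sin(2^(3/4)*y/2) + C2*cos(2^(3/4)*y/2)


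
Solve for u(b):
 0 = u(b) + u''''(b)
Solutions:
 u(b) = (C1*sin(sqrt(2)*b/2) + C2*cos(sqrt(2)*b/2))*exp(-sqrt(2)*b/2) + (C3*sin(sqrt(2)*b/2) + C4*cos(sqrt(2)*b/2))*exp(sqrt(2)*b/2)


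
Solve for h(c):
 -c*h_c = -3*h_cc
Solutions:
 h(c) = C1 + C2*erfi(sqrt(6)*c/6)


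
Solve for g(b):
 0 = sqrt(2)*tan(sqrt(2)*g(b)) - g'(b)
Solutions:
 g(b) = sqrt(2)*(pi - asin(C1*exp(2*b)))/2
 g(b) = sqrt(2)*asin(C1*exp(2*b))/2


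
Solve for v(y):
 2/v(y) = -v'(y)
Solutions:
 v(y) = -sqrt(C1 - 4*y)
 v(y) = sqrt(C1 - 4*y)


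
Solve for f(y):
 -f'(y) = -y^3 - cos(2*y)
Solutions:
 f(y) = C1 + y^4/4 + sin(2*y)/2


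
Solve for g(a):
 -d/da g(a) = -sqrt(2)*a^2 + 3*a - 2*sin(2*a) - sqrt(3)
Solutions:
 g(a) = C1 + sqrt(2)*a^3/3 - 3*a^2/2 + sqrt(3)*a - cos(2*a)


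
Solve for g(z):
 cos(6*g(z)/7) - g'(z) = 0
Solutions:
 -z - 7*log(sin(6*g(z)/7) - 1)/12 + 7*log(sin(6*g(z)/7) + 1)/12 = C1


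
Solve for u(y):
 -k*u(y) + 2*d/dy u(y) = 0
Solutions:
 u(y) = C1*exp(k*y/2)


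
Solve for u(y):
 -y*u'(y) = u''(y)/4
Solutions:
 u(y) = C1 + C2*erf(sqrt(2)*y)


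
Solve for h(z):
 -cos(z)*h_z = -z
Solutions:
 h(z) = C1 + Integral(z/cos(z), z)


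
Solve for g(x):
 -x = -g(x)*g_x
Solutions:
 g(x) = -sqrt(C1 + x^2)
 g(x) = sqrt(C1 + x^2)


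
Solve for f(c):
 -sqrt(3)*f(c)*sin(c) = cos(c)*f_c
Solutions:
 f(c) = C1*cos(c)^(sqrt(3))


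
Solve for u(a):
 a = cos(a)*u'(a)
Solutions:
 u(a) = C1 + Integral(a/cos(a), a)


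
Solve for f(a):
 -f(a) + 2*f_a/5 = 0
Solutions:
 f(a) = C1*exp(5*a/2)


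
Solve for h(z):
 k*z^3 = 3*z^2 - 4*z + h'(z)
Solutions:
 h(z) = C1 + k*z^4/4 - z^3 + 2*z^2


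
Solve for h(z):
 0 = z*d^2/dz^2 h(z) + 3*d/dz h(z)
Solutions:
 h(z) = C1 + C2/z^2


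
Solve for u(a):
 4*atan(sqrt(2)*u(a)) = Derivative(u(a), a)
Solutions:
 Integral(1/atan(sqrt(2)*_y), (_y, u(a))) = C1 + 4*a


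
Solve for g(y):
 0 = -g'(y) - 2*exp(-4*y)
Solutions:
 g(y) = C1 + exp(-4*y)/2


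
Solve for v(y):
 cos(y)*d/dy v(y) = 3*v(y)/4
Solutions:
 v(y) = C1*(sin(y) + 1)^(3/8)/(sin(y) - 1)^(3/8)


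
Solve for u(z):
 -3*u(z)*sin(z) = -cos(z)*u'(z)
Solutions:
 u(z) = C1/cos(z)^3


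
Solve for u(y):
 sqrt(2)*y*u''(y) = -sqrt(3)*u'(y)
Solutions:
 u(y) = C1 + C2*y^(1 - sqrt(6)/2)


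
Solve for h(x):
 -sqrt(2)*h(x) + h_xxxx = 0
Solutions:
 h(x) = C1*exp(-2^(1/8)*x) + C2*exp(2^(1/8)*x) + C3*sin(2^(1/8)*x) + C4*cos(2^(1/8)*x)


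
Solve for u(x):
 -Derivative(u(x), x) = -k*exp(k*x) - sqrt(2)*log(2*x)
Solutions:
 u(x) = C1 + sqrt(2)*x*log(x) + sqrt(2)*x*(-1 + log(2)) + exp(k*x)


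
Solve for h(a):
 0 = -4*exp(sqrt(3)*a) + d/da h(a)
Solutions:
 h(a) = C1 + 4*sqrt(3)*exp(sqrt(3)*a)/3


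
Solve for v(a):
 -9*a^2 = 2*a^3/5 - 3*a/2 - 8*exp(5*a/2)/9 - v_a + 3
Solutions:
 v(a) = C1 + a^4/10 + 3*a^3 - 3*a^2/4 + 3*a - 16*exp(5*a/2)/45
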